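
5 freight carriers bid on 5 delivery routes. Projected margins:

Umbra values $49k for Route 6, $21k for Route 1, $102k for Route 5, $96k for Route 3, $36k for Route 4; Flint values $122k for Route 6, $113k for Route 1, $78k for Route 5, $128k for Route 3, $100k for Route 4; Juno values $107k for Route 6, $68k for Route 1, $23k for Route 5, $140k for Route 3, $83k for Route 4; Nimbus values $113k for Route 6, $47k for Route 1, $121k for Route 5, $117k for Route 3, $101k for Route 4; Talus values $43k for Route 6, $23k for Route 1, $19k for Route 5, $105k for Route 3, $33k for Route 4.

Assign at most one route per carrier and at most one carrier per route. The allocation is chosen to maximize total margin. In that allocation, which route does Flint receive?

Optimal: Umbra→Route 5 ($102k), Flint→Route 1 ($113k), Juno→Route 6 ($107k), Nimbus→Route 4 ($101k), Talus→Route 3 ($105k) — total 102+113+107+101+105 = $528k.
Max-entry greedy (repeatedly take the single best remaining cell) gives $442k, worse by 86.
Flint's own top route is Route 3 ($128k), but forcing Flint→Route 3 and reassigning the rest optimally gives only $461k — worse by 67.

Flint receives Route 1.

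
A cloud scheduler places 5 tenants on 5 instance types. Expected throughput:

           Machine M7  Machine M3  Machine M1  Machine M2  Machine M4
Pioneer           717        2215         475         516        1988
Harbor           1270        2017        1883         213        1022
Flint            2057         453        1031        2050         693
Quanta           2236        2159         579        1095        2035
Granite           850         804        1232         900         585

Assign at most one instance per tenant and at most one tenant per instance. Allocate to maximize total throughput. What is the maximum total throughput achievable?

Maximum total: 9523 ops/s

Treat this as an assignment problem: match each tenant to one instance.
Optimal: Pioneer→Machine M4 (1988 ops/s), Harbor→Machine M3 (2017 ops/s), Flint→Machine M2 (2050 ops/s), Quanta→Machine M7 (2236 ops/s), Granite→Machine M1 (1232 ops/s) — total 1988+2017+2050+2236+1232 = 9523 ops/s.
Column-greedy (each instance in turn goes to its best remaining tenant) gives 8969 ops/s, worse by 554.
Every other assignment is strictly worse.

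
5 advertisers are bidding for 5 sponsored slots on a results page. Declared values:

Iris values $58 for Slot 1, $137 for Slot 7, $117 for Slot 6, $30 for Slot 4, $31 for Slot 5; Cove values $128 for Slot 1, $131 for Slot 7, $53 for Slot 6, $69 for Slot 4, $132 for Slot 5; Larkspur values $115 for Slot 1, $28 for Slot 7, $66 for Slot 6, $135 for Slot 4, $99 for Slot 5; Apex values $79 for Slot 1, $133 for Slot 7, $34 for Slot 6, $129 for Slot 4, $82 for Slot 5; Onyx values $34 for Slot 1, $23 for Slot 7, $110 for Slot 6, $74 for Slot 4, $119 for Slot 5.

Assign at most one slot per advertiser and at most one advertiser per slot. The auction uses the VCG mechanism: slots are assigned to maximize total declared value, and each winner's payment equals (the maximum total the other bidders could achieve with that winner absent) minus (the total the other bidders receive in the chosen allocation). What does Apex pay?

Apex pays $20.

Efficient allocation: Iris→Slot 6 ($117), Cove→Slot 1 ($128), Larkspur→Slot 4 ($135), Apex→Slot 7 ($133), Onyx→Slot 5 ($119); total welfare W = $632.
Apex receives Slot 7 at value $133, so the others get W − 133 = $499.
Without Apex: best allocation of the remaining 4 bidders over all 5 slots is Iris→Slot 7 ($137), Cove→Slot 1 ($128), Larkspur→Slot 4 ($135), Onyx→Slot 5 ($119), total $519.
VCG payment = (others' best without Apex) − (others' welfare with Apex) = 519 − 499 = $20.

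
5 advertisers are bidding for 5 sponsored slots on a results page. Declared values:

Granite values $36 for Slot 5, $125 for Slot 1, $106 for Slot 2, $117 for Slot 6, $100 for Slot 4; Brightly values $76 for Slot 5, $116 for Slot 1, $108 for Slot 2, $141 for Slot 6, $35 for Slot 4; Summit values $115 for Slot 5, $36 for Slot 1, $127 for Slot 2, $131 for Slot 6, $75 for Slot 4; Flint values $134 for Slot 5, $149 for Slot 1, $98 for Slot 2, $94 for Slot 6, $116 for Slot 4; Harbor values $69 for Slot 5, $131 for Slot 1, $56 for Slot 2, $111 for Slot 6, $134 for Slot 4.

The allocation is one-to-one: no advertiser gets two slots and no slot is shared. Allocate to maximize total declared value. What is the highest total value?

Optimal: Granite→Slot 1 ($125), Brightly→Slot 6 ($141), Summit→Slot 2 ($127), Flint→Slot 5 ($134), Harbor→Slot 4 ($134) — total 125+141+127+134+134 = $661.
Max-entry greedy (repeatedly take the single best remaining cell) gives $587, worse by 74.
Swapping Flint↔Summit (Flint→Slot 2 $98, Summit→Slot 5 $115) loses 48.

Maximum total: $661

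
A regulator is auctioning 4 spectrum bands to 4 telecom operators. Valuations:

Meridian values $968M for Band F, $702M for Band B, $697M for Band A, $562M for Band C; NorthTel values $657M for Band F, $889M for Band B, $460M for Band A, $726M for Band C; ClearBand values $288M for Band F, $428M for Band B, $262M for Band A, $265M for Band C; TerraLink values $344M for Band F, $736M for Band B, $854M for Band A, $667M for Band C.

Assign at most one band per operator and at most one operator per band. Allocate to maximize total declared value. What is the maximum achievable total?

Max total: $2976M

Optimal: Meridian→Band F ($968M), NorthTel→Band B ($889M), ClearBand→Band C ($265M), TerraLink→Band A ($854M) — total 968+889+265+854 = $2976M.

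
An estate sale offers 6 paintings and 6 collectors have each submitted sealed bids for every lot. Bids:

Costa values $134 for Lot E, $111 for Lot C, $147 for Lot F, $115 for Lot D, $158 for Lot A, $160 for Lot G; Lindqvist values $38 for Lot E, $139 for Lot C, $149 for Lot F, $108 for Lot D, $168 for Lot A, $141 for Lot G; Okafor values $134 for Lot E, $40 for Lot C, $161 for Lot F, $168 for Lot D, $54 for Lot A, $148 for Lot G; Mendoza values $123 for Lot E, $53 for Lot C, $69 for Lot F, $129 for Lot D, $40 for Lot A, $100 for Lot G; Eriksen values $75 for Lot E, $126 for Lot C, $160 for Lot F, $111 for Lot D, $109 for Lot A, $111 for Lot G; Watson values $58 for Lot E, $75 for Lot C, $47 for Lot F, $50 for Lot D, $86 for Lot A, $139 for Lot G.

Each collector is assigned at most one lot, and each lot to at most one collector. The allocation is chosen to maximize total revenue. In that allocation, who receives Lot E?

Optimal: Costa→Lot A ($158), Lindqvist→Lot C ($139), Okafor→Lot D ($168), Mendoza→Lot E ($123), Eriksen→Lot F ($160), Watson→Lot G ($139) — total 158+139+168+123+160+139 = $887.
Next-best assignment: Costa→Lot F, Lindqvist→Lot A, Okafor→Lot D, Mendoza→Lot E, Eriksen→Lot C, Watson→Lot G = $871.
Mendoza's own top lot is Lot D ($129), but forcing Mendoza→Lot D and reassigning the rest optimally gives only $859 — worse by 28.

Mendoza receives Lot E.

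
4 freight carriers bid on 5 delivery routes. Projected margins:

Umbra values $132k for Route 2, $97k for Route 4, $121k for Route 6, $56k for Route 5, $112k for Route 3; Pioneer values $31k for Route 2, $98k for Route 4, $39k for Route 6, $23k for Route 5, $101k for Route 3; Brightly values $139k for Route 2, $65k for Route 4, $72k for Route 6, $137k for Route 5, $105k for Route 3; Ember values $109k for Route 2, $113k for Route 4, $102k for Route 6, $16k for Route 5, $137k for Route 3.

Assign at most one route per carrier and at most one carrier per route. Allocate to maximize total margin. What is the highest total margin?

This is the linear assignment problem.
Optimal: Umbra→Route 2 ($132k), Pioneer→Route 4 ($98k), Brightly→Route 5 ($137k), Ember→Route 3 ($137k) — total 132+98+137+137 = $504k.
Next-best assignment: Umbra→Route 6, Pioneer→Route 4, Brightly→Route 2, Ember→Route 3 = $495k.
Swapping Ember↔Brightly (Ember→Route 5 $16k, Brightly→Route 3 $105k) loses 153.
Checked against all permutations: $504k is optimal.

Maximum total: $504k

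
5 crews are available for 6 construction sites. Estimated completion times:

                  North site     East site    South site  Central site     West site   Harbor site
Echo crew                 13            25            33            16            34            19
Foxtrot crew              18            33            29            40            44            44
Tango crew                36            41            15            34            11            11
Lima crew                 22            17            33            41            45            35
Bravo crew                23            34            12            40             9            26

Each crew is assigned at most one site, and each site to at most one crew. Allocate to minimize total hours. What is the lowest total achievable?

Min total: 71 hours

Treat this as an assignment problem: match each crew to one site.
Optimal: Echo crew→Central site (16 hours), Foxtrot crew→North site (18 hours), Tango crew→Harbor site (11 hours), Lima crew→East site (17 hours), Bravo crew→West site (9 hours) — total 16+18+11+17+9 = 71 hours.
Row-greedy (each crew in turn takes its cheapest remaining site) gives 96 hours, worse by 25.
Checked against all permutations: 71 hours is optimal.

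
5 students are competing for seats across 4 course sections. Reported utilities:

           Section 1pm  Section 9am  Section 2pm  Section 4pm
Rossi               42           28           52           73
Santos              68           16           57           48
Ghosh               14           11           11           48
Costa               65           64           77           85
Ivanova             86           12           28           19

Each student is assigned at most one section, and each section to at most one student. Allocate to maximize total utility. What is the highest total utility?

Maximum total: 280 points

Treat this as an assignment problem: match each student to one section.
Optimal: Ivanova→Section 1pm (86 points), Costa→Section 9am (64 points), Santos→Section 2pm (57 points), Rossi→Section 4pm (73 points) — total 86+64+57+73 = 280 points.
Row-greedy (each student in turn takes its best remaining section) gives 229 points, worse by 51.
Next-best assignment: Ivanova→Section 1pm, Rossi→Section 9am, Santos→Section 2pm, Costa→Section 4pm = 256 points.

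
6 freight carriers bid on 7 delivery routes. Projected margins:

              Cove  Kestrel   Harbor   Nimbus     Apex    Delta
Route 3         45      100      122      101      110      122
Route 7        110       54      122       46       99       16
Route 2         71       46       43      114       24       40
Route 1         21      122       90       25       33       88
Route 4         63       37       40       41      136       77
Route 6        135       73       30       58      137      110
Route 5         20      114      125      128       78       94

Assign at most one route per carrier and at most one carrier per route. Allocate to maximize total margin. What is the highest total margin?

Max total: $765k

Optimal: Cove→Route 6 ($135k), Kestrel→Route 1 ($122k), Harbor→Route 7 ($122k), Nimbus→Route 5 ($128k), Apex→Route 4 ($136k), Delta→Route 3 ($122k) — total 135+122+122+128+136+122 = $765k.
Max-entry greedy (repeatedly take the single best remaining cell) gives $696k, worse by 69.
Next-best assignment: Cove→Route 6, Kestrel→Route 1, Harbor→Route 5, Nimbus→Route 2, Apex→Route 4, Delta→Route 3 = $754k.
Every other assignment is strictly worse.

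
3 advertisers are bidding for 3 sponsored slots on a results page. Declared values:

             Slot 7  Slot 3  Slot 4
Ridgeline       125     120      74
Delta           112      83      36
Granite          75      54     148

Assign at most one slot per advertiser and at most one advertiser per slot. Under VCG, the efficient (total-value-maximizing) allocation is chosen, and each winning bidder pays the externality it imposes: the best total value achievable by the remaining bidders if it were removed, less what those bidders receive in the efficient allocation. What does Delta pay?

Efficient allocation: Ridgeline→Slot 3 ($120), Delta→Slot 7 ($112), Granite→Slot 4 ($148); total welfare W = $380.
Delta receives Slot 7 at value $112, so the others get W − 112 = $268.
Without Delta: best allocation of the remaining 2 bidders over all 3 slots is Ridgeline→Slot 7 ($125), Granite→Slot 4 ($148), total $273.
VCG payment = (others' best without Delta) − (others' welfare with Delta) = 273 − 268 = $5.

Delta pays $5.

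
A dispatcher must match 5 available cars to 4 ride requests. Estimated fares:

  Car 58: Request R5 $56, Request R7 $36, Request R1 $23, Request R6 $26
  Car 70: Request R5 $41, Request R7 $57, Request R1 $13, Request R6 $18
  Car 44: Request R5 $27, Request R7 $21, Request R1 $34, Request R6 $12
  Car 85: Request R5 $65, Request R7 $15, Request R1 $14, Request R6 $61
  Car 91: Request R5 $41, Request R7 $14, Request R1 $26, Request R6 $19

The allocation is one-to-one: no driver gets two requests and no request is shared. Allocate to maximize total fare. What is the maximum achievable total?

Optimal: Car 58→Request R5 ($56), Car 70→Request R7 ($57), Car 44→Request R1 ($34), Car 85→Request R6 ($61) — total 56+57+34+61 = $208.
Column-greedy (each request in turn goes to its best remaining driver) gives $182, worse by 26.
Next-best assignment: Car 58→Request R5, Car 70→Request R7, Car 91→Request R1, Car 85→Request R6 = $200.
Checked against all permutations: $208 is optimal.

Max total: $208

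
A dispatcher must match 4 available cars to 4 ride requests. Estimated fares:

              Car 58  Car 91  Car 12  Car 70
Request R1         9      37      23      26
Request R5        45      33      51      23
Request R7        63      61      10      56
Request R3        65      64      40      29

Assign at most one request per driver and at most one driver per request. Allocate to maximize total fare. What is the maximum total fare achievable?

Maximum total: $209

Optimal: Car 58→Request R3 ($65), Car 91→Request R1 ($37), Car 12→Request R5 ($51), Car 70→Request R7 ($56) — total 65+37+51+56 = $209.
Max-entry greedy (repeatedly take the single best remaining cell) gives $203, worse by 6.
No other one-to-one assignment exceeds $209.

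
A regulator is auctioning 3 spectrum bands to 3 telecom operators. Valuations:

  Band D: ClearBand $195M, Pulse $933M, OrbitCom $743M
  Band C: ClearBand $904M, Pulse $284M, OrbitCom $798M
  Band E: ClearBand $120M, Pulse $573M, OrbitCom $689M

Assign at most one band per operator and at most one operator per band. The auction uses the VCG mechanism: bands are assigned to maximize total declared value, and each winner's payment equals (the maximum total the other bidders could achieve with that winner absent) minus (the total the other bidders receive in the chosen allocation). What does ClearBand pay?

ClearBand pays $109M.

Efficient allocation: ClearBand→Band C ($904M), Pulse→Band D ($933M), OrbitCom→Band E ($689M); total welfare W = $2526M.
ClearBand receives Band C at value $904M, so the others get W − 904 = $1622M.
Without ClearBand: best allocation of the remaining 2 bidders over all 3 bands is Pulse→Band D ($933M), OrbitCom→Band C ($798M), total $1731M.
VCG payment = (others' best without ClearBand) − (others' welfare with ClearBand) = 1731 − 1622 = $109M.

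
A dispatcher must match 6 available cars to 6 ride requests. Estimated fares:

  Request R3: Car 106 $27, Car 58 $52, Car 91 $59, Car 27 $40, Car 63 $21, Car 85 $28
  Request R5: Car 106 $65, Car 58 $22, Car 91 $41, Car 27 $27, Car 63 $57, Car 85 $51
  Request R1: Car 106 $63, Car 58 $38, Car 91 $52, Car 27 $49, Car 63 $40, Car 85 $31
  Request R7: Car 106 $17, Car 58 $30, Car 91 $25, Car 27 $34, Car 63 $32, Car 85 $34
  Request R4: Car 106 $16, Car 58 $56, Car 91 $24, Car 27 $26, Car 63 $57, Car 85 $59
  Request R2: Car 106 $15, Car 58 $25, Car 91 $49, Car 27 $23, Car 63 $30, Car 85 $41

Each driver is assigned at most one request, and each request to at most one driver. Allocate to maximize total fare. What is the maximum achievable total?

Treat this as an assignment problem: match each driver to one request.
Optimal: Car 106→Request R1 ($63), Car 58→Request R3 ($52), Car 91→Request R2 ($49), Car 27→Request R7 ($34), Car 63→Request R5 ($57), Car 85→Request R4 ($59) — total 63+52+49+34+57+59 = $314.
Checked against all permutations: $314 is optimal.

Maximum total: $314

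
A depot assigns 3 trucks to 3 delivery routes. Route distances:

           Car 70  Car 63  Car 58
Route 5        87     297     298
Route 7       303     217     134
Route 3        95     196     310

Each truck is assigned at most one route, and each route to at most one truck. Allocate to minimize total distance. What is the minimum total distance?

Minimum total: 417 km

This is the linear assignment problem.
Optimal: Car 70→Route 5 (87 km), Car 63→Route 3 (196 km), Car 58→Route 7 (134 km) — total 87+196+134 = 417 km.
Every other assignment is strictly worse.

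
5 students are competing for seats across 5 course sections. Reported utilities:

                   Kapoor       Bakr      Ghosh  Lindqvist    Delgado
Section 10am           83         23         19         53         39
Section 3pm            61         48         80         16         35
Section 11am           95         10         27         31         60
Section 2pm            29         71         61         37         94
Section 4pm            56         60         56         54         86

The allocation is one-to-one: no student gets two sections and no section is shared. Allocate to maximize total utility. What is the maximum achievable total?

Maximum total: 385 points

This is a one-to-one assignment (maximum-weight bipartite matching).
Optimal: Kapoor→Section 11am (95 points), Bakr→Section 2pm (71 points), Ghosh→Section 3pm (80 points), Lindqvist→Section 10am (53 points), Delgado→Section 4pm (86 points) — total 95+71+80+53+86 = 385 points.
Column-greedy (each section in turn goes to its best remaining student) gives 348 points, worse by 37.
Checked against all permutations: 385 points is optimal.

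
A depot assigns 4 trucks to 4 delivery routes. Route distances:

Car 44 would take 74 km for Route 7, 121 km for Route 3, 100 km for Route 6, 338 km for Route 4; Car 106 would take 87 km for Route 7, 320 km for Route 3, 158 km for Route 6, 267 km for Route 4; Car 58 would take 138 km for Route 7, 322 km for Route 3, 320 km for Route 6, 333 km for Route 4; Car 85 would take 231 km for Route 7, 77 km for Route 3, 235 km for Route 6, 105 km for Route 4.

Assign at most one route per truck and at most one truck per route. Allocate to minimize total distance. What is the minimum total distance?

Optimal: Car 44→Route 3 (121 km), Car 106→Route 6 (158 km), Car 58→Route 7 (138 km), Car 85→Route 4 (105 km) — total 121+158+138+105 = 522 km.
Row-greedy (each truck in turn takes its cheapest remaining route) gives 659 km, worse by 137.
Every other assignment is strictly worse.

Minimum total: 522 km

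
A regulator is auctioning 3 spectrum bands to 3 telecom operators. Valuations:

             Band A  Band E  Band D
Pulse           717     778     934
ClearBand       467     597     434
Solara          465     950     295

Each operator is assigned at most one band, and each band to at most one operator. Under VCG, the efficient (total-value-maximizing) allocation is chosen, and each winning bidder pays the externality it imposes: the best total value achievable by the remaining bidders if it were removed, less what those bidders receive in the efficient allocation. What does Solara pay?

Solara pays $130M.

Efficient allocation: Pulse→Band D ($934M), ClearBand→Band A ($467M), Solara→Band E ($950M); total welfare W = $2351M.
Solara receives Band E at value $950M, so the others get W − 950 = $1401M.
Without Solara: best allocation of the remaining 2 bidders over all 3 bands is Pulse→Band D ($934M), ClearBand→Band E ($597M), total $1531M.
VCG payment = (others' best without Solara) − (others' welfare with Solara) = 1531 − 1401 = $130M.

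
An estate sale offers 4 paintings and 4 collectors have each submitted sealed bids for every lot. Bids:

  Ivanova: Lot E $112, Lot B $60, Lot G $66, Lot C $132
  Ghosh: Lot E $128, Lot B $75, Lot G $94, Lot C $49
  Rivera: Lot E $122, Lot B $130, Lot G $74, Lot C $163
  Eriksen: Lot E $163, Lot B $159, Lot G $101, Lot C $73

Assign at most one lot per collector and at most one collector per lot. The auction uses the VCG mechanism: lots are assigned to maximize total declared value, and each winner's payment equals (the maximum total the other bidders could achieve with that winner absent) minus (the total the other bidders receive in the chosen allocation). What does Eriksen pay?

Eriksen pays $21.

Efficient allocation: Ivanova→Lot E ($112), Ghosh→Lot G ($94), Rivera→Lot C ($163), Eriksen→Lot B ($159); total welfare W = $528.
Eriksen receives Lot B at value $159, so the others get W − 159 = $369.
Without Eriksen: best allocation of the remaining 3 bidders over all 4 lots is Ivanova→Lot C ($132), Ghosh→Lot E ($128), Rivera→Lot B ($130), total $390.
VCG payment = (others' best without Eriksen) − (others' welfare with Eriksen) = 390 − 369 = $21.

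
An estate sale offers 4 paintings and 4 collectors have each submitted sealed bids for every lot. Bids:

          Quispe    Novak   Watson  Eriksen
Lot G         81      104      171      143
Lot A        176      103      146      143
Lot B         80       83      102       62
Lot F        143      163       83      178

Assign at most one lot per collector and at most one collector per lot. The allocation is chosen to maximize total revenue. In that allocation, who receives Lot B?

Novak receives Lot B.

Optimal: Quispe→Lot A ($176), Novak→Lot B ($83), Watson→Lot G ($171), Eriksen→Lot F ($178) — total 176+83+171+178 = $608.
Row-greedy (each collector in turn takes its best remaining lot) gives $572, worse by 36.
Novak's own top lot is Lot F ($163), but forcing Novak→Lot F and reassigning the rest optimally gives only $584 — worse by 24.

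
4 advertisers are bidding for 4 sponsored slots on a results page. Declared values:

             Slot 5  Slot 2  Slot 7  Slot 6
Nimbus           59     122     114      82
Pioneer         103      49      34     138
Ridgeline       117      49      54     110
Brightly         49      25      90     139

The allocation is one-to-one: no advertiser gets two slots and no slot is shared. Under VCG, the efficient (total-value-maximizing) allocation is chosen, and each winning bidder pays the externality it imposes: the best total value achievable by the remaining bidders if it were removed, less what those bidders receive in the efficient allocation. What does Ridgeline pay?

Efficient allocation: Nimbus→Slot 2 ($122), Pioneer→Slot 6 ($138), Ridgeline→Slot 5 ($117), Brightly→Slot 7 ($90); total welfare W = $467.
Ridgeline receives Slot 5 at value $117, so the others get W − 117 = $350.
Without Ridgeline: best allocation of the remaining 3 bidders over all 4 slots is Nimbus→Slot 2 ($122), Pioneer→Slot 5 ($103), Brightly→Slot 6 ($139), total $364.
VCG payment = (others' best without Ridgeline) − (others' welfare with Ridgeline) = 364 − 350 = $14.

Ridgeline pays $14.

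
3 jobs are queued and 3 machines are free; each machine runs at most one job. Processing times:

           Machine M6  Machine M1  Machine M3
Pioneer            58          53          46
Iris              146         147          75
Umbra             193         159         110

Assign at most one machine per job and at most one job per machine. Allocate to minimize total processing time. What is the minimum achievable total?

Min total: 292 min

Optimal: Pioneer→Machine M6 (58 min), Iris→Machine M3 (75 min), Umbra→Machine M1 (159 min) — total 58+75+159 = 292 min.
Swapping Umbra↔Pioneer (Umbra→Machine M6 193 min, Pioneer→Machine M1 53 min) adds 29.
Every other assignment is strictly worse.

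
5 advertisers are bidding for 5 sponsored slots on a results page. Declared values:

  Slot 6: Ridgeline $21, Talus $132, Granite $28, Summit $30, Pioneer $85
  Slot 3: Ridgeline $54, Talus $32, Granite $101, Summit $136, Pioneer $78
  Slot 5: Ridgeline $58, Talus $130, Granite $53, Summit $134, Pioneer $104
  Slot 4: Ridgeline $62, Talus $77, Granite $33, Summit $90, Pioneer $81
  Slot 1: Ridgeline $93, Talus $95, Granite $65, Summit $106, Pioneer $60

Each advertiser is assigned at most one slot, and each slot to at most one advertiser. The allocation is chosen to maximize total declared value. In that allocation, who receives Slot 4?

Optimal: Ridgeline→Slot 1 ($93), Talus→Slot 6 ($132), Granite→Slot 3 ($101), Summit→Slot 5 ($134), Pioneer→Slot 4 ($81) — total 93+132+101+134+81 = $541.
Max-entry greedy (repeatedly take the single best remaining cell) gives $498, worse by 43.
Next-best assignment: Ridgeline→Slot 1, Talus→Slot 6, Granite→Slot 3, Summit→Slot 4, Pioneer→Slot 5 = $520.
Pioneer's own top slot is Slot 5 ($104), but forcing Pioneer→Slot 5 and reassigning the rest optimally gives only $520 — worse by 21.

Pioneer receives Slot 4.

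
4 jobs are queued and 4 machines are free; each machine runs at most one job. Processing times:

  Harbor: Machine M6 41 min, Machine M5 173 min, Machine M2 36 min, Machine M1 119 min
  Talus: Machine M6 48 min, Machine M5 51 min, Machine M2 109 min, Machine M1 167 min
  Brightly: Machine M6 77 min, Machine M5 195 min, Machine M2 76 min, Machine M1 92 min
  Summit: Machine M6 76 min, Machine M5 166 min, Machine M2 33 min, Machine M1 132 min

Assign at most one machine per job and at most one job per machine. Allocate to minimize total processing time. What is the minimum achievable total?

Optimal: Harbor→Machine M6 (41 min), Talus→Machine M5 (51 min), Brightly→Machine M1 (92 min), Summit→Machine M2 (33 min) — total 41+51+92+33 = 217 min.
Row-greedy (each job in turn takes its cheapest remaining machine) gives 342 min, worse by 125.

Min total: 217 min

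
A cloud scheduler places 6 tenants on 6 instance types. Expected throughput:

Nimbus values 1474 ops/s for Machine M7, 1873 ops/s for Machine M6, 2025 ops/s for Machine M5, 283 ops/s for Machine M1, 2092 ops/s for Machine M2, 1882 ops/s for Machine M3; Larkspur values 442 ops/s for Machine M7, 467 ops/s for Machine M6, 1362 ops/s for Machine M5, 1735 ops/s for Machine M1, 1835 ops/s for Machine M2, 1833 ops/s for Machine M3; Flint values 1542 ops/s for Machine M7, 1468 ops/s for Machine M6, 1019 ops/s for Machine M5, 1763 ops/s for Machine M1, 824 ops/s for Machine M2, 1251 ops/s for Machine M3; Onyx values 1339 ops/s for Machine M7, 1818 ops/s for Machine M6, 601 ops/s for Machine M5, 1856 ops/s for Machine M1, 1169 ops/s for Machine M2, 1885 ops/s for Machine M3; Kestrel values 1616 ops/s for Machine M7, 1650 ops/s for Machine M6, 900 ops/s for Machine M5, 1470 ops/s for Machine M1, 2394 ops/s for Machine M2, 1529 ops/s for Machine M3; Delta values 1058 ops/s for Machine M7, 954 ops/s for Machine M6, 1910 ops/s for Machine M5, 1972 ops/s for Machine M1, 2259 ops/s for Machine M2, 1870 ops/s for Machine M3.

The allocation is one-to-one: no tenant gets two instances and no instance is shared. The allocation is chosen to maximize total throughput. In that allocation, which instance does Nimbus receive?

Nimbus receives Machine M5.

Optimal: Nimbus→Machine M5 (2025 ops/s), Larkspur→Machine M3 (1833 ops/s), Flint→Machine M7 (1542 ops/s), Onyx→Machine M6 (1818 ops/s), Kestrel→Machine M2 (2394 ops/s), Delta→Machine M1 (1972 ops/s) — total 2025+1833+1542+1818+2394+1972 = 11584 ops/s.
Max-entry greedy (repeatedly take the single best remaining cell) gives 10285 ops/s, worse by 1299.
Swapping Kestrel↔Flint (Kestrel→Machine M7 1616 ops/s, Flint→Machine M2 824 ops/s) loses 1496.
Every other assignment is strictly worse.
Nimbus's own top instance is Machine M2 (2092 ops/s), but forcing Nimbus→Machine M2 and reassigning the rest optimally gives only 11032 ops/s — worse by 552.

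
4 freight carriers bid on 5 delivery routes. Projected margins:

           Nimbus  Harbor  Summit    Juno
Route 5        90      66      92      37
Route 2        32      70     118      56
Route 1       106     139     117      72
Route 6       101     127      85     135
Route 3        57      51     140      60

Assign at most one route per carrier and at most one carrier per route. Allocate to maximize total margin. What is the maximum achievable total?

Optimal: Nimbus→Route 5 ($90k), Harbor→Route 1 ($139k), Summit→Route 3 ($140k), Juno→Route 6 ($135k) — total 90+139+140+135 = $504k.
Row-greedy (each carrier in turn takes its best remaining route) gives $429k, worse by 75.
Swapping Harbor↔Juno (Harbor→Route 6 $127k, Juno→Route 1 $72k) loses 75.

Max total: $504k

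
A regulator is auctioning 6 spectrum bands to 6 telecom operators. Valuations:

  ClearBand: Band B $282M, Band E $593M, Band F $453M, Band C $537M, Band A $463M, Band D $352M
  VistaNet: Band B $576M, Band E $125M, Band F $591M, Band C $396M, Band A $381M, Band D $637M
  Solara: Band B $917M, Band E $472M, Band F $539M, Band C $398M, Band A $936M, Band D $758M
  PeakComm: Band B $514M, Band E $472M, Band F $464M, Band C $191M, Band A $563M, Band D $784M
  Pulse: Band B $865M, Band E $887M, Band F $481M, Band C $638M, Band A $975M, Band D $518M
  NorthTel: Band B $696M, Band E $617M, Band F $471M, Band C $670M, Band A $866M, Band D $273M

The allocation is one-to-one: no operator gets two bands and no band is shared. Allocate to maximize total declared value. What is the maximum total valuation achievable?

Optimal: ClearBand→Band C ($537M), VistaNet→Band F ($591M), Solara→Band B ($917M), PeakComm→Band D ($784M), Pulse→Band E ($887M), NorthTel→Band A ($866M) — total 537+591+917+784+887+866 = $4582M.
Row-greedy (each operator in turn takes its best remaining band) gives $3789M, worse by 793.
Swapping Pulse↔ClearBand (Pulse→Band C $638M, ClearBand→Band E $593M) loses 193.
No other one-to-one assignment exceeds $4582M.

Maximum total: $4582M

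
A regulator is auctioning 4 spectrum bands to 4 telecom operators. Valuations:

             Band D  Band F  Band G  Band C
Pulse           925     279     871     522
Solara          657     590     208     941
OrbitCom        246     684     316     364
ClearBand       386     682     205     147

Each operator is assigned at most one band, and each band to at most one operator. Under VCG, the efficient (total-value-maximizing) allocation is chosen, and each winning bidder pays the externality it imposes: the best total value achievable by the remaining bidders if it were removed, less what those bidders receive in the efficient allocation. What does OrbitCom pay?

OrbitCom pays $350M.

Efficient allocation: Pulse→Band G ($871M), Solara→Band C ($941M), OrbitCom→Band F ($684M), ClearBand→Band D ($386M); total welfare W = $2882M.
OrbitCom receives Band F at value $684M, so the others get W − 684 = $2198M.
Without OrbitCom: best allocation of the remaining 3 bidders over all 4 bands is Pulse→Band D ($925M), Solara→Band C ($941M), ClearBand→Band F ($682M), total $2548M.
VCG payment = (others' best without OrbitCom) − (others' welfare with OrbitCom) = 2548 − 2198 = $350M.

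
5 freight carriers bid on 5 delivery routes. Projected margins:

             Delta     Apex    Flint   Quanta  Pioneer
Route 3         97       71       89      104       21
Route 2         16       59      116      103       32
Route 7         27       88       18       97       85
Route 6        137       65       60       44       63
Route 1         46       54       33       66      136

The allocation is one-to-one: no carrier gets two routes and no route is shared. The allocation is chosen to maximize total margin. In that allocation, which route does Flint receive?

Optimal: Delta→Route 6 ($137k), Apex→Route 7 ($88k), Flint→Route 2 ($116k), Quanta→Route 3 ($104k), Pioneer→Route 1 ($136k) — total 137+88+116+104+136 = $581k.
Next-best assignment: Delta→Route 6, Apex→Route 3, Flint→Route 2, Quanta→Route 7, Pioneer→Route 1 = $557k.

Flint receives Route 2.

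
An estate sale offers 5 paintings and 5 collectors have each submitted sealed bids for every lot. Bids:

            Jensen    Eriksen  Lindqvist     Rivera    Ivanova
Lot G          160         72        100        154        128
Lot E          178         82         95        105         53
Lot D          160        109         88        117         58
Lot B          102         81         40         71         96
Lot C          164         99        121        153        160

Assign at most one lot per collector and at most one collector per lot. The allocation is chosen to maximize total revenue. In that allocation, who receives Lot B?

Treat this as an assignment problem: match each collector to one lot.
Optimal: Jensen→Lot E ($178), Eriksen→Lot B ($81), Lindqvist→Lot D ($88), Rivera→Lot G ($154), Ivanova→Lot C ($160) — total 178+81+88+154+160 = $661.
Max-entry greedy (repeatedly take the single best remaining cell) gives $641, worse by 20.
Checked against all permutations: $661 is optimal.
Eriksen's own top lot is Lot D ($109), but forcing Eriksen→Lot D and reassigning the rest optimally gives only $658 — worse by 3.

Eriksen receives Lot B.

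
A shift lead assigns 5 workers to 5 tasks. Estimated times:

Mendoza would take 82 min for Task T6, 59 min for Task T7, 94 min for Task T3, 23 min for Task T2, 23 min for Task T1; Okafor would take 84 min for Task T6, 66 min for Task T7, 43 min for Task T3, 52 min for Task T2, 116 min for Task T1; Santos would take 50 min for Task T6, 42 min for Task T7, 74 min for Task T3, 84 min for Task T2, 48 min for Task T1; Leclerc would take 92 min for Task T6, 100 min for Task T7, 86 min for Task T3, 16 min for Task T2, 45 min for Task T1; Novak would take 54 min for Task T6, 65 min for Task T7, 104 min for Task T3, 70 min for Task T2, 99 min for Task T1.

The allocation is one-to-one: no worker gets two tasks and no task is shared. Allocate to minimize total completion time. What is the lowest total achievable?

Minimum total: 178 min

This is the linear assignment problem.
Optimal: Mendoza→Task T1 (23 min), Okafor→Task T3 (43 min), Santos→Task T7 (42 min), Leclerc→Task T2 (16 min), Novak→Task T6 (54 min) — total 23+43+42+16+54 = 178 min.
Row-greedy (each worker in turn takes its cheapest remaining task) gives 207 min, worse by 29.
Next-best assignment: Mendoza→Task T1, Okafor→Task T3, Santos→Task T6, Leclerc→Task T2, Novak→Task T7 = 197 min.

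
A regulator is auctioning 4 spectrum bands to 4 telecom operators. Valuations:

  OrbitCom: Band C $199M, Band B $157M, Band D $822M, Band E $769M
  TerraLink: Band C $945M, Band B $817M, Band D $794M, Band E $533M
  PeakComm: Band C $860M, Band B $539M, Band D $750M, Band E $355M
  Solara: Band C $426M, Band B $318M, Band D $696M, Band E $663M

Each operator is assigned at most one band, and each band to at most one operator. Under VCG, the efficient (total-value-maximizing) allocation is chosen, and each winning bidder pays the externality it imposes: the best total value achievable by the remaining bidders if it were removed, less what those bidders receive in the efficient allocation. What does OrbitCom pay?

Efficient allocation: OrbitCom→Band D ($822M), TerraLink→Band B ($817M), PeakComm→Band C ($860M), Solara→Band E ($663M); total welfare W = $3162M.
OrbitCom receives Band D at value $822M, so the others get W − 822 = $2340M.
Without OrbitCom: best allocation of the remaining 3 bidders over all 4 bands is TerraLink→Band B ($817M), PeakComm→Band C ($860M), Solara→Band D ($696M), total $2373M.
VCG payment = (others' best without OrbitCom) − (others' welfare with OrbitCom) = 2373 − 2340 = $33M.

OrbitCom pays $33M.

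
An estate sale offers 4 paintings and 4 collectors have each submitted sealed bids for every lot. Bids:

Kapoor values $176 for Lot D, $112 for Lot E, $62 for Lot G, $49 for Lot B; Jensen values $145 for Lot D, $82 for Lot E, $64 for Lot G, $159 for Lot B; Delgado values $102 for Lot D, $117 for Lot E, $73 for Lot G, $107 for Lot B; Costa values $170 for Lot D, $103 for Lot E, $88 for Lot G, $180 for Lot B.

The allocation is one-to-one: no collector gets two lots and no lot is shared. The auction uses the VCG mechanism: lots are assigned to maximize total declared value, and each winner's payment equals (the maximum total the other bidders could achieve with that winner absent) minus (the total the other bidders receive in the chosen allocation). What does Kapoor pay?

Kapoor pays $82.

Efficient allocation: Kapoor→Lot D ($176), Jensen→Lot B ($159), Delgado→Lot E ($117), Costa→Lot G ($88); total welfare W = $540.
Kapoor receives Lot D at value $176, so the others get W − 176 = $364.
Without Kapoor: best allocation of the remaining 3 bidders over all 4 lots is Jensen→Lot B ($159), Delgado→Lot E ($117), Costa→Lot D ($170), total $446.
VCG payment = (others' best without Kapoor) − (others' welfare with Kapoor) = 446 − 364 = $82.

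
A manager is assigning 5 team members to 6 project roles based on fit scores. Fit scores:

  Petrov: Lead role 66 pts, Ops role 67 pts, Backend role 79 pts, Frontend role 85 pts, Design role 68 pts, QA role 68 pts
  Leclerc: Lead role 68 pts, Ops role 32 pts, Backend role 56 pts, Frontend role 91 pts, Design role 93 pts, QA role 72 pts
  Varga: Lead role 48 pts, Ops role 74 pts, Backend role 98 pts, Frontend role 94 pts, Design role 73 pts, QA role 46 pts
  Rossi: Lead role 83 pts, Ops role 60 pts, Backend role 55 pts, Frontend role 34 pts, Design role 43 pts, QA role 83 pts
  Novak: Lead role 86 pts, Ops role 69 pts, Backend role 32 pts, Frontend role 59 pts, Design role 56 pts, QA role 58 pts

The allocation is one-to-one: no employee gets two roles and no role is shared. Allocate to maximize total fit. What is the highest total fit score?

Optimal: Petrov→Frontend role (85 pts), Leclerc→Design role (93 pts), Varga→Backend role (98 pts), Rossi→QA role (83 pts), Novak→Lead role (86 pts) — total 85+93+98+83+86 = 445 pts.
Row-greedy (each employee in turn takes its best remaining role) gives 428 pts, worse by 17.

Max total: 445 pts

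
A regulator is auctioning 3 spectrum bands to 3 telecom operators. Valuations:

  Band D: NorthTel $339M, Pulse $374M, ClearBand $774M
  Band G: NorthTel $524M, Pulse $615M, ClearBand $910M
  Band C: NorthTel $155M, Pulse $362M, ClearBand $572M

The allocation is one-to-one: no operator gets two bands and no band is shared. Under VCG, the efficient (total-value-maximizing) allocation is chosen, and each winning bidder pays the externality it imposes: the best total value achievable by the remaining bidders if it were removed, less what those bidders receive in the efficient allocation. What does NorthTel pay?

NorthTel pays $253M.

Efficient allocation: NorthTel→Band G ($524M), Pulse→Band C ($362M), ClearBand→Band D ($774M); total welfare W = $1660M.
NorthTel receives Band G at value $524M, so the others get W − 524 = $1136M.
Without NorthTel: best allocation of the remaining 2 bidders over all 3 bands is Pulse→Band G ($615M), ClearBand→Band D ($774M), total $1389M.
VCG payment = (others' best without NorthTel) − (others' welfare with NorthTel) = 1389 − 1136 = $253M.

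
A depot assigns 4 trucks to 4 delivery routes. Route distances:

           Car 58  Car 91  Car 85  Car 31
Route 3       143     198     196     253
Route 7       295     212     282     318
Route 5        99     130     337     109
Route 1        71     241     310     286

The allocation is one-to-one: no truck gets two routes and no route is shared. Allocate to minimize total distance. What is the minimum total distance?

Minimum total: 588 km

This is a one-to-one assignment (minimum-cost bipartite matching).
Optimal: Car 58→Route 1 (71 km), Car 91→Route 7 (212 km), Car 85→Route 3 (196 km), Car 31→Route 5 (109 km) — total 71+212+196+109 = 588 km.
Column-greedy (each route in turn goes to its cheapest remaining truck) gives 774 km, worse by 186.
No other one-to-one assignment undercuts 588 km.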